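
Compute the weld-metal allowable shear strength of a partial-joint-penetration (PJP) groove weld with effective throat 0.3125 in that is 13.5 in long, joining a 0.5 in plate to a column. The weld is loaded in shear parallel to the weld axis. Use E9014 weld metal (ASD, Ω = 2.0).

E90XX → F_EXX = 90 ksi.
Effective throat (given) t_e = 0.3125 in.
A_we = 0.3125 × 13.5 = 4.219 in².
F_nw = 0.6 F_EXX = 54 ksi.
R_n/Ω = (54 × 4.219) / 2.0 = 113.9 kip.

R_n/Ω ≈ 114 kip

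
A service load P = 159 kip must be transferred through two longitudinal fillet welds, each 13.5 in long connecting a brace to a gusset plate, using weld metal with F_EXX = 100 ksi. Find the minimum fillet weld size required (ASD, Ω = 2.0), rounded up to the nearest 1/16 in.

w = 5/16 in

Total weld length L = 27 in.
Required throat t_e = P × Ω / (0.6 F_EXX × L) = 159 × 2.0 / (0.6 × 100 × 27) = 0.1963 in.
Required leg w = t_e / 0.707 = 0.2776 in → use 5/16 in.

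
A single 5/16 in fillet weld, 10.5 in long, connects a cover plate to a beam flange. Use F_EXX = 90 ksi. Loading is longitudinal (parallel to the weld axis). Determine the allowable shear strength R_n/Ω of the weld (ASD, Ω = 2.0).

R_n/Ω ≈ 62.6 kip

Effective throat t_e = 0.707 × 0.3125 = 0.2209 in.
Total length L = 10.5 in; A_we = 0.2209 × 10.5 = 2.32 in².
F_nw = 0.6 F_EXX = 0.6 × 90 = 54 ksi.
R_n = 54 × 2.32 = 125.3 kip; R_n/Ω = 125.3/2.0 = 62.64 kip.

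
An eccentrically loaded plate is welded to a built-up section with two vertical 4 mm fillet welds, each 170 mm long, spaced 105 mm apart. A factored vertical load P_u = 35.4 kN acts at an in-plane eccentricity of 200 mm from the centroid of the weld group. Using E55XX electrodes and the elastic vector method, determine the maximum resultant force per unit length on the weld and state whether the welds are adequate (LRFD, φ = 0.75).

E55XX → F_EXX = 550 MPa.
Total weld length L_w = 340 mm. Treat welds as unit-width lines.
Polar moment about centroid: J = 2[d³/12 + d(b/2)²] = 2[170³/12 + 170×52.5²] = 1756000 mm³.
Direct shear f_v = P/L_w = 35.4×10³ / 340 = 104.1 N/mm (vertical).
Torsion M = P·e = 35.4×10³ × 200 = 7080000 N·mm.
Critical point at (x, y) = (52.5, 85) from centroid. f_tx = M·y/J = 342.7 N/mm; f_ty = M·x/J = 211.7 N/mm.
Resultant f_max = √[f_tx² + (f_v + f_ty)²] = √[342.7² + (104.1 + 211.7)²] = 466 N/mm.
Capacity per unit length: φr_n = 0.75 × 0.6 × 550 × (0.707 × 4) = 699.9 N/mm.
466 ≤ 699.9 → adequate.

f_max ≈ 466 N/mm; adequate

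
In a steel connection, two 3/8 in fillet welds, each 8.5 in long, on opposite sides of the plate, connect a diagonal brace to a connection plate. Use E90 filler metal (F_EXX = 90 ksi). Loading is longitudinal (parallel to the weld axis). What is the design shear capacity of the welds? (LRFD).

Effective throat t_e = 0.707 × 0.375 = 0.2651 in.
Total length L = 17 in; A_we = 0.2651 × 17 = 4.507 in².
F_nw = 0.6 F_EXX = 0.6 × 90 = 54 ksi.
φR_n = 0.75 × 54 × 4.507 = 182.5 kips.

φR_n ≈ 183 kips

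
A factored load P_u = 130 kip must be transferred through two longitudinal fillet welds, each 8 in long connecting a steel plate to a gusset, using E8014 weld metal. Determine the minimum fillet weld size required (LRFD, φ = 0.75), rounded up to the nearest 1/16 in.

w = 3/8 in

E80XX → F_EXX = 80 ksi.
Total weld length L = 16 in.
Required throat t_e = P_u / (φ × 0.6 F_EXX × L) = 130 / (0.75 × 0.6 × 80 × 16) = 0.2257 in.
Required leg w = t_e / 0.707 = 0.3192 in → use 3/8 in.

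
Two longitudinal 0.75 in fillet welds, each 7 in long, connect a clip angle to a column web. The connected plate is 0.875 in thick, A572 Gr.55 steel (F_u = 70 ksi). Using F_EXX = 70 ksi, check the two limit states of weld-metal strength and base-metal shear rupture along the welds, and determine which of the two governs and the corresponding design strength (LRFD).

φR_n ≈ 234 kips (weld metal governs)

t_e = 0.707 × 0.75 = 0.5302 in; L = 14 in.
Weld metal: φR_n = 0.75 × 0.6 × 70 × 0.5302 × 14 = 233.8 kips.
Base metal (shear rupture): φR_n = 0.75 × 0.6 × 70 × 0.875 × 14 = 385.9 kips.
Governing: weld metal.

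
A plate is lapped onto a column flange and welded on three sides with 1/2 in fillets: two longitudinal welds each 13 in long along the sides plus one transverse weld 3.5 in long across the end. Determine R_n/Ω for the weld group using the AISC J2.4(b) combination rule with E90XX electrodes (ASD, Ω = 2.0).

R_n/Ω ≈ 282 kips

E90XX → F_EXX = 90 ksi.
t_e = 0.707 × 0.5 = 0.3535 in.
R_nwl = 0.6 × 90 × 0.3535 × 26 = 496.3 kips (longitudinal, 2 welds).
R_nwt = 0.6 × 90 × 0.3535 × 3.5 = 66.81 kips (transverse, base value).
(i) R_nwl + R_nwt = 563.1 kips; (ii) 0.85 R_nwl + 1.5 R_nwt = 522.1 kips.
R_n = max = 563.1 kips [governs: (i)]; R_n/Ω = 281.6 kips.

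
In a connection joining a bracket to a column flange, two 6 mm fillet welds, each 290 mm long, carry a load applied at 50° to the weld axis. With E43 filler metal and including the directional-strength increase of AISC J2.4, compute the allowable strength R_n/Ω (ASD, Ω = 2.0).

R_n/Ω ≈ 424 kN

E43XX → F_EXX = 430 MPa.
t_e = 0.707 × 6 = 4.242 mm; A_we = 4.242 × 580 = 2460 mm².
Directional factor: 1.0 + 0.5 sin^1.5(50°) = 1.335.
F_nw = 0.6 × 430 × 1.335 = 344.5 MPa.
R_n/Ω = (344.5 × 2460) / 2.0 × 10⁻³ = 423.8 kN.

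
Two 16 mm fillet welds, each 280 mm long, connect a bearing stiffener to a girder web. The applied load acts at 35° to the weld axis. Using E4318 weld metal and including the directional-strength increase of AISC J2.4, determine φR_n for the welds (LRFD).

E43XX → F_EXX = 430 MPa.
t_e = 0.707 × 16 = 11.31 mm; A_we = 11.31 × 560 = 6335 mm².
Directional factor: 1.0 + 0.5 sin^1.5(35°) = 1.217.
F_nw = 0.6 × 430 × 1.217 = 314 MPa.
φR_n = 0.75 × 314 × 6335 × 10⁻³ = 1492 kN.

φR_n ≈ 1490 kN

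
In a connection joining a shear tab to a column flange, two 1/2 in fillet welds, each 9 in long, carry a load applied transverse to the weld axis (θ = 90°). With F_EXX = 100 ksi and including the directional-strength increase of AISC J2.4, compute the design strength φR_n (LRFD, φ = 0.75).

φR_n ≈ 430 kip

t_e = 0.707 × 0.5 = 0.3535 in; A_we = 0.3535 × 18 = 6.363 in².
Directional factor: 1.0 + 0.5 sin^1.5(90°) = 1.5.
F_nw = 0.6 × 100 × 1.5 = 90 ksi.
φR_n = 0.75 × 90 × 6.363 = 429.5 kip.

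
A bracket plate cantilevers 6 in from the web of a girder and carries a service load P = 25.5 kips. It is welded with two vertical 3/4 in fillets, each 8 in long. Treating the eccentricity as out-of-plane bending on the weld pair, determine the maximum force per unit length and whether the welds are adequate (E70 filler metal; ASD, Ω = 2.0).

f_max ≈ 7.35 kip/in; adequate

E70XX → F_EXX = 70 ksi.
L_w = 2 × 8 = 16 in; section modulus (unit throat) S = 2 × L²/6 = 21.33 in².
Direct shear f_v = P/L_w = 25.5/16 = 1.594 kip/in.
Moment M = P × e = 25.5 × 6 = 153 kip·in; bending f_b = M/S = 7.172 kip/in.
f_max = √(f_v² + f_b²) = √(1.594² + 7.172²) = 7.347 kip/in.
r_n/Ω = (1/2.0) × 0.6 × 70 × (0.707 × 0.75) = 11.14 kip/in → adequate.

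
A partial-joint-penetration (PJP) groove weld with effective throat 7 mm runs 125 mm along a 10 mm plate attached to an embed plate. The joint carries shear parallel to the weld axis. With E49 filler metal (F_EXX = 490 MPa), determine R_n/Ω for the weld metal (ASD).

R_n/Ω ≈ 129 kN

Effective throat (given) t_e = 7 mm.
A_we = 7 × 125 = 875 mm².
F_nw = 0.6 F_EXX = 294 MPa.
R_n/Ω = (294 × 875) / 2.0 × 10⁻³ = 128.6 kN.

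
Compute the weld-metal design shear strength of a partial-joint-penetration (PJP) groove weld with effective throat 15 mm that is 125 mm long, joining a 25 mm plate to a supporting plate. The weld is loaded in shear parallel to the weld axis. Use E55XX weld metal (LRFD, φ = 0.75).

φR_n ≈ 464 kN

E55XX → F_EXX = 550 MPa.
Effective throat (given) t_e = 15 mm.
A_we = 15 × 125 = 1875 mm².
F_nw = 0.6 F_EXX = 330 MPa.
φR_n = 0.75 × 330 × 1875 × 10⁻³ = 464.1 kN.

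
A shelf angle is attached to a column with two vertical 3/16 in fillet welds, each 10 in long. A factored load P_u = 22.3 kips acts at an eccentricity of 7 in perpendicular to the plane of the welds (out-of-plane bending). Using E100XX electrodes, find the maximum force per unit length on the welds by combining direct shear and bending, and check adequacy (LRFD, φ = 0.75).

E100XX → F_EXX = 100 ksi.
L_w = 2 × 10 = 20 in; section modulus (unit throat) S = 2 × L²/6 = 33.33 in².
Direct shear f_v = P/L_w = 22.3/20 = 1.115 kip/in.
Moment M = P × e = 22.3 × 7 = 156.1 kip·in; bending f_b = M/S = 4.683 kip/in.
f_max = √(f_v² + f_b²) = √(1.115² + 4.683²) = 4.814 kip/in.
φr_n = 0.75 × 0.6 × 100 × (0.707 × 0.1875) = 5.965 kip/in → adequate.

f_max ≈ 4.81 kip/in; adequate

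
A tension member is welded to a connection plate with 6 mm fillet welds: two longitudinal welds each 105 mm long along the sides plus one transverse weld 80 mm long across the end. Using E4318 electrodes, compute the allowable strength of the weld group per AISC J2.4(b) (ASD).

R_n/Ω ≈ 163 kN

E43XX → F_EXX = 430 MPa.
t_e = 0.707 × 6 = 4.242 mm.
R_nwl = 0.6 × 430 × 4.242 × 210 × 10⁻³ = 229.8 kN (longitudinal, 2 welds).
R_nwt = 0.6 × 430 × 4.242 × 80 × 10⁻³ = 87.55 kN (transverse, base value).
(i) R_nwl + R_nwt = 317.4 kN; (ii) 0.85 R_nwl + 1.5 R_nwt = 326.7 kN.
R_n = max = 326.7 kN [governs: (ii)]; R_n/Ω = 163.3 kN.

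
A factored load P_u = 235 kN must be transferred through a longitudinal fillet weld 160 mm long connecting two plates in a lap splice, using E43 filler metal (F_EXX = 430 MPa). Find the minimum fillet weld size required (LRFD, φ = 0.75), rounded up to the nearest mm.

Total weld length L = 160 mm.
Required throat t_e = P_u / (φ × 0.6 F_EXX × L) = 235 / (0.75 × 0.6 × 430 × 160 × 10⁻³) = 7.59 mm.
Required leg w = t_e / 0.707 = 10.74 mm → use 11 mm.

w = 11 mm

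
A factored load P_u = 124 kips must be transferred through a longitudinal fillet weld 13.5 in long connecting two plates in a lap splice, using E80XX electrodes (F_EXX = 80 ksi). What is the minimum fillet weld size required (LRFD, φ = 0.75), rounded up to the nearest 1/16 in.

w = 3/8 in

Total weld length L = 13.5 in.
Required throat t_e = P_u / (φ × 0.6 F_EXX × L) = 124 / (0.75 × 0.6 × 80 × 13.5) = 0.2551 in.
Required leg w = t_e / 0.707 = 0.3609 in → use 3/8 in.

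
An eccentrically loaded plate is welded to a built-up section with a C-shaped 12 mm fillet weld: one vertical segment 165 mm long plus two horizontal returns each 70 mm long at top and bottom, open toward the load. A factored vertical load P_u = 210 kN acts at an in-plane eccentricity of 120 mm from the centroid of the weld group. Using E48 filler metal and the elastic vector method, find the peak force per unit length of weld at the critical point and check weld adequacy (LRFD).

E48XX → F_EXX = 480 MPa.
Total weld length L_w = 305 mm. Treat welds as unit-width lines.
Centroid: x̄ = 2×70×35 / 305 = 16.07 mm from the vertical weld.
Polar moment about centroid: J = I_x + I_y = [165³/12 + 2×70×82.5²] + [165×16.07² + 2(70³/12 + 70×18.93²)] = 1477000 mm³.
Direct shear f_v = P/L_w = 210×10³ / 305 = 688.5 N/mm (vertical).
Torsion M = P·e = 210×10³ × 120 = 25200000 N·mm.
Critical point at (x, y) = (53.93, 82.5) from centroid. f_tx = M·y/J = 1407 N/mm; f_ty = M·x/J = 920.1 N/mm.
Resultant f_max = √[f_tx² + (f_v + f_ty)²] = √[1407² + (688.5 + 920.1)²] = 2137 N/mm.
Capacity per unit length: φr_n = 0.75 × 0.6 × 480 × (0.707 × 12) = 1833 N/mm.
2137 > 1833 → NOT adequate.

f_max ≈ 2140 N/mm; NOT adequate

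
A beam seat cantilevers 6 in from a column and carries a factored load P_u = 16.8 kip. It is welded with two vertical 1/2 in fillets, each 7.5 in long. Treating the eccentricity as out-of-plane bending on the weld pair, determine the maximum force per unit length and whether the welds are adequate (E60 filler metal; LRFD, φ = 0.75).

E60XX → F_EXX = 60 ksi.
L_w = 2 × 7.5 = 15 in; section modulus (unit throat) S = 2 × L²/6 = 18.75 in².
Direct shear f_v = P/L_w = 16.8/15 = 1.12 kip/in.
Moment M = P × e = 16.8 × 6 = 100.8 kip·in; bending f_b = M/S = 5.376 kip/in.
f_max = √(f_v² + f_b²) = √(1.12² + 5.376²) = 5.491 kip/in.
φr_n = 0.75 × 0.6 × 60 × (0.707 × 0.5) = 9.544 kip/in → adequate.

f_max ≈ 5.49 kip/in; adequate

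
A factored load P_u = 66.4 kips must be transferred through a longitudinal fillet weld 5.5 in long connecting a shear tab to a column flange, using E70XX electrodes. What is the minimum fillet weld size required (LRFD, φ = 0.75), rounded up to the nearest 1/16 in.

E70XX → F_EXX = 70 ksi.
Total weld length L = 5.5 in.
Required throat t_e = P_u / (φ × 0.6 F_EXX × L) = 66.4 / (0.75 × 0.6 × 70 × 5.5) = 0.3833 in.
Required leg w = t_e / 0.707 = 0.5421 in → use 9/16 in.

w = 9/16 in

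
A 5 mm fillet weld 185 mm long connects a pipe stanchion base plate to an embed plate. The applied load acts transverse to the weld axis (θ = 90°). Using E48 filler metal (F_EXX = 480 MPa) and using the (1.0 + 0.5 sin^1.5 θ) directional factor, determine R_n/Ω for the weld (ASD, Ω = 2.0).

R_n/Ω ≈ 141 kN

t_e = 0.707 × 5 = 3.535 mm; A_we = 3.535 × 185 = 654 mm².
Directional factor: 1.0 + 0.5 sin^1.5(90°) = 1.5.
F_nw = 0.6 × 480 × 1.5 = 432 MPa.
R_n/Ω = (432 × 654) / 2.0 × 10⁻³ = 141.3 kN.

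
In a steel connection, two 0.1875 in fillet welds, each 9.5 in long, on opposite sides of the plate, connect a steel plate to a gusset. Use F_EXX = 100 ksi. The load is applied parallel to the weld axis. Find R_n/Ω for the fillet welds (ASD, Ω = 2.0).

R_n/Ω ≈ 75.6 kips

Effective throat t_e = 0.707 × 0.1875 = 0.1326 in.
Total length L = 19 in; A_we = 0.1326 × 19 = 2.519 in².
F_nw = 0.6 F_EXX = 0.6 × 100 = 60 ksi.
R_n = 60 × 2.519 = 151.1 kips; R_n/Ω = 151.1/2.0 = 75.56 kips.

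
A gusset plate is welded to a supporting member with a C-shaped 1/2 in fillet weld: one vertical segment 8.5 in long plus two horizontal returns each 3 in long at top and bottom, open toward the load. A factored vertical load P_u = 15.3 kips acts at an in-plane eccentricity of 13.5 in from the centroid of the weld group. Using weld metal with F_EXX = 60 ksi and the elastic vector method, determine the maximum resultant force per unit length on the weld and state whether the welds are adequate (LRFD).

Total weld length L_w = 14.5 in. Treat welds as unit-width lines.
Centroid: x̄ = 2×3×1.5 / 14.5 = 0.6207 in from the vertical weld.
Polar moment about centroid: J = I_x + I_y = [8.5³/12 + 2×3×4.25²] + [8.5×0.6207² + 2(3³/12 + 3×0.8793²)] = 172 in³.
Direct shear f_v = P/L_w = 15.3 / 14.5 = 1.055 kip/in (vertical).
Torsion M = P·e = 15.3 × 13.5 = 206.55 kip·in.
Critical point at (x, y) = (2.379, 4.25) from centroid. f_tx = M·y/J = 5.105 kip/in; f_ty = M·x/J = 2.858 kip/in.
Resultant f_max = √[f_tx² + (f_v + f_ty)²] = √[5.105² + (1.055 + 2.858)²] = 6.432 kip/in.
Capacity per unit length: φr_n = 0.75 × 0.6 × 60 × (0.707 × 0.5) = 9.544 kip/in.
6.432 ≤ 9.544 → adequate.

f_max ≈ 6.43 kip/in; adequate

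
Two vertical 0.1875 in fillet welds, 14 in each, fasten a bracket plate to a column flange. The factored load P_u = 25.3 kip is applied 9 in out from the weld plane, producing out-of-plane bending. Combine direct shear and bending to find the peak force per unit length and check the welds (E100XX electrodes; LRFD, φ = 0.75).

E100XX → F_EXX = 100 ksi.
L_w = 2 × 14 = 28 in; section modulus (unit throat) S = 2 × L²/6 = 65.33 in².
Direct shear f_v = P/L_w = 25.3/28 = 0.9036 kip/in.
Moment M = P × e = 25.3 × 9 = 227.7 kip·in; bending f_b = M/S = 3.485 kip/in.
f_max = √(f_v² + f_b²) = √(0.9036² + 3.485²) = 3.6 kip/in.
φr_n = 0.75 × 0.6 × 100 × (0.707 × 0.1875) = 5.965 kip/in → adequate.

f_max ≈ 3.6 kip/in; adequate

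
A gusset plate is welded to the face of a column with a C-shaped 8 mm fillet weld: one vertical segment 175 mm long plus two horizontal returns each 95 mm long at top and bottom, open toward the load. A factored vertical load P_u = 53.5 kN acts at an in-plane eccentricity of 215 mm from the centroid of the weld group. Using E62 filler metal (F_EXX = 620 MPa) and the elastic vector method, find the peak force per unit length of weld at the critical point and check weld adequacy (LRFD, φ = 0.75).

f_max ≈ 675 N/mm; adequate

Total weld length L_w = 365 mm. Treat welds as unit-width lines.
Centroid: x̄ = 2×95×47.5 / 365 = 24.73 mm from the vertical weld.
Polar moment about centroid: J = I_x + I_y = [175³/12 + 2×95×87.5²] + [175×24.73² + 2(95³/12 + 95×22.77²)] = 2250000 mm³.
Direct shear f_v = P/L_w = 53.5×10³ / 365 = 146.6 N/mm (vertical).
Torsion M = P·e = 53.5×10³ × 215 = 11502000 N·mm.
Critical point at (x, y) = (70.27, 87.5) from centroid. f_tx = M·y/J = 447.4 N/mm; f_ty = M·x/J = 359.3 N/mm.
Resultant f_max = √[f_tx² + (f_v + f_ty)²] = √[447.4² + (146.6 + 359.3)²] = 675.3 N/mm.
Capacity per unit length: φr_n = 0.75 × 0.6 × 620 × (0.707 × 8) = 1578 N/mm.
675.3 ≤ 1578 → adequate.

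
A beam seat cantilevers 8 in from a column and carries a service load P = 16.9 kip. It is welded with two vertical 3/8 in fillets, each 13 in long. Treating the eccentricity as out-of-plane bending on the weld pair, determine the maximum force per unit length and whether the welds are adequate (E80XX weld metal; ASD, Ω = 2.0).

f_max ≈ 2.49 kip/in; adequate

E80XX → F_EXX = 80 ksi.
L_w = 2 × 13 = 26 in; section modulus (unit throat) S = 2 × L²/6 = 56.33 in².
Direct shear f_v = P/L_w = 16.9/26 = 0.65 kip/in.
Moment M = P × e = 16.9 × 8 = 135.2 kip·in; bending f_b = M/S = 2.4 kip/in.
f_max = √(f_v² + f_b²) = √(0.65² + 2.4²) = 2.486 kip/in.
r_n/Ω = (1/2.0) × 0.6 × 80 × (0.707 × 0.375) = 6.363 kip/in → adequate.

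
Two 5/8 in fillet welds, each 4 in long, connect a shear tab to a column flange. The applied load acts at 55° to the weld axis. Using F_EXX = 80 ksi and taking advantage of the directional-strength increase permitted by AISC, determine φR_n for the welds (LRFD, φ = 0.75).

φR_n ≈ 174 kip

t_e = 0.707 × 0.625 = 0.4419 in; A_we = 0.4419 × 8 = 3.535 in².
Directional factor: 1.0 + 0.5 sin^1.5(55°) = 1.371.
F_nw = 0.6 × 80 × 1.371 = 65.79 ksi.
φR_n = 0.75 × 65.79 × 3.535 = 174.4 kip.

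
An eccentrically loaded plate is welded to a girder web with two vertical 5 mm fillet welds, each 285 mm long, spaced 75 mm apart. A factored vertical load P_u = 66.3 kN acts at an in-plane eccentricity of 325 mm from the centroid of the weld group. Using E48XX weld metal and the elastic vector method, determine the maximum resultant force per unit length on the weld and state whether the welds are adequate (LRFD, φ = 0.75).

E48XX → F_EXX = 480 MPa.
Total weld length L_w = 570 mm. Treat welds as unit-width lines.
Polar moment about centroid: J = 2[d³/12 + d(b/2)²] = 2[285³/12 + 285×37.5²] = 4660000 mm³.
Direct shear f_v = P/L_w = 66.3×10³ / 570 = 116.3 N/mm (vertical).
Torsion M = P·e = 66.3×10³ × 325 = 21548000 N·mm.
Critical point at (x, y) = (37.5, 142.5) from centroid. f_tx = M·y/J = 658.9 N/mm; f_ty = M·x/J = 173.4 N/mm.
Resultant f_max = √[f_tx² + (f_v + f_ty)²] = √[658.9² + (116.3 + 173.4)²] = 719.8 N/mm.
Capacity per unit length: φr_n = 0.75 × 0.6 × 480 × (0.707 × 5) = 763.6 N/mm.
719.8 ≤ 763.6 → adequate.

f_max ≈ 720 N/mm; adequate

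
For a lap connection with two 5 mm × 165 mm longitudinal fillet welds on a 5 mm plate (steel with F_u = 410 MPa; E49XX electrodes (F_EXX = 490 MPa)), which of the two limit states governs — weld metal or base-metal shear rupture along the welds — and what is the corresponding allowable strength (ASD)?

t_e = 0.707 × 5 = 3.535 mm; L = 330 mm.
Weld metal: R_n/Ω = (1/2.0) × 0.6 × 490 × 3.535 × 330 × 10⁻³ = 171.5 kN.
Base metal (shear rupture): R_n/Ω = (1/2.0) × 0.6 × 410 × 5 × 330 × 10⁻³ = 203 kN.
Governing: weld metal.

R_n/Ω ≈ 171 kN (weld metal governs)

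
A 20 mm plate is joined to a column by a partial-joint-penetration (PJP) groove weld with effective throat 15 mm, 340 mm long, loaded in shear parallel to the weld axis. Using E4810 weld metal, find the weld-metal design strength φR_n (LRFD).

φR_n ≈ 1100 kN

E48XX → F_EXX = 480 MPa.
Effective throat (given) t_e = 15 mm.
A_we = 15 × 340 = 5100 mm².
F_nw = 0.6 F_EXX = 288 MPa.
φR_n = 0.75 × 288 × 5100 × 10⁻³ = 1102 kN.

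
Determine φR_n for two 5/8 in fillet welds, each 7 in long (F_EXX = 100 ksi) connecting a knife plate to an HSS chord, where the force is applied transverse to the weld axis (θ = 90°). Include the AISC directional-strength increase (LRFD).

t_e = 0.707 × 0.625 = 0.4419 in; A_we = 0.4419 × 14 = 6.186 in².
Directional factor: 1.0 + 0.5 sin^1.5(90°) = 1.5.
F_nw = 0.6 × 100 × 1.5 = 90 ksi.
φR_n = 0.75 × 90 × 6.186 = 417.6 kips.

φR_n ≈ 418 kips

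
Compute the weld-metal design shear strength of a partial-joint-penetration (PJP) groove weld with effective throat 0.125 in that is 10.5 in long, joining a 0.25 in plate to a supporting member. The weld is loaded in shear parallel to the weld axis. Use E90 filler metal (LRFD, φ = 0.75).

E90XX → F_EXX = 90 ksi.
Effective throat (given) t_e = 0.125 in.
A_we = 0.125 × 10.5 = 1.312 in².
F_nw = 0.6 F_EXX = 54 ksi.
φR_n = 0.75 × 54 × 1.312 = 53.16 kip.

φR_n ≈ 53.2 kip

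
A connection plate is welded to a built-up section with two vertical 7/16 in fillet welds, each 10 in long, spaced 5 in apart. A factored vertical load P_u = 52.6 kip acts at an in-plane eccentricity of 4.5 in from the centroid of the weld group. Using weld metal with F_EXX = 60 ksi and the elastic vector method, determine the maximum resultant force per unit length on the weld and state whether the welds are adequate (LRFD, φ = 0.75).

Total weld length L_w = 20 in. Treat welds as unit-width lines.
Polar moment about centroid: J = 2[d³/12 + d(b/2)²] = 2[10³/12 + 10×2.5²] = 291.7 in³.
Direct shear f_v = P/L_w = 52.6 / 20 = 2.63 kip/in (vertical).
Torsion M = P·e = 52.6 × 4.5 = 236.7 kip·in.
Critical point at (x, y) = (2.5, 5) from centroid. f_tx = M·y/J = 4.058 kip/in; f_ty = M·x/J = 2.029 kip/in.
Resultant f_max = √[f_tx² + (f_v + f_ty)²] = √[4.058² + (2.63 + 2.029)²] = 6.178 kip/in.
Capacity per unit length: φr_n = 0.75 × 0.6 × 60 × (0.707 × 0.4375) = 8.351 kip/in.
6.178 ≤ 8.351 → adequate.

f_max ≈ 6.18 kip/in; adequate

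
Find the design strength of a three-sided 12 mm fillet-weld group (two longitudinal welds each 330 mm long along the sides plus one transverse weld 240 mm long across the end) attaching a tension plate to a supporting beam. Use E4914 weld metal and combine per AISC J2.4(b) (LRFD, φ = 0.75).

E49XX → F_EXX = 490 MPa.
t_e = 0.707 × 12 = 8.484 mm.
R_nwl = 0.6 × 490 × 8.484 × 660 × 10⁻³ = 1646 kN (longitudinal, 2 welds).
R_nwt = 0.6 × 490 × 8.484 × 240 × 10⁻³ = 598.6 kN (transverse, base value).
(i) R_nwl + R_nwt = 2245 kN; (ii) 0.85 R_nwl + 1.5 R_nwt = 2297 kN.
R_n = max = 2297 kN [governs: (ii)]; φR_n = 1723 kN.

φR_n ≈ 1720 kN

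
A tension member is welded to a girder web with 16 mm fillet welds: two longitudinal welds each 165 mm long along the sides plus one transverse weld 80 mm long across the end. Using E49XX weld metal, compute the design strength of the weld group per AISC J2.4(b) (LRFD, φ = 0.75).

φR_n ≈ 1020 kN

E49XX → F_EXX = 490 MPa.
t_e = 0.707 × 16 = 11.31 mm.
R_nwl = 0.6 × 490 × 11.31 × 330 × 10⁻³ = 1097 kN (longitudinal, 2 welds).
R_nwt = 0.6 × 490 × 11.31 × 80 × 10⁻³ = 266.1 kN (transverse, base value).
(i) R_nwl + R_nwt = 1364 kN; (ii) 0.85 R_nwl + 1.5 R_nwt = 1332 kN.
R_n = max = 1364 kN [governs: (i)]; φR_n = 1023 kN.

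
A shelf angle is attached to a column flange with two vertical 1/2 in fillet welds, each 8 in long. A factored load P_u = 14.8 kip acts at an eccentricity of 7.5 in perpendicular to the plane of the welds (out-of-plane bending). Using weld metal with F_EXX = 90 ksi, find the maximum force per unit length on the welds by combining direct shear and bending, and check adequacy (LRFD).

f_max ≈ 5.28 kip/in; adequate

L_w = 2 × 8 = 16 in; section modulus (unit throat) S = 2 × L²/6 = 21.33 in².
Direct shear f_v = P/L_w = 14.8/16 = 0.925 kip/in.
Moment M = P × e = 14.8 × 7.5 = 111 kip·in; bending f_b = M/S = 5.203 kip/in.
f_max = √(f_v² + f_b²) = √(0.925² + 5.203²) = 5.285 kip/in.
φr_n = 0.75 × 0.6 × 90 × (0.707 × 0.5) = 14.32 kip/in → adequate.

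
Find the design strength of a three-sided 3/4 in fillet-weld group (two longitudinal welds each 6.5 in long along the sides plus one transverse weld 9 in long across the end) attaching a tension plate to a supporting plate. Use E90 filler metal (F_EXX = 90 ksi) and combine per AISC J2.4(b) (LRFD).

t_e = 0.707 × 0.75 = 0.5302 in.
R_nwl = 0.6 × 90 × 0.5302 × 13 = 372.2 kip (longitudinal, 2 welds).
R_nwt = 0.6 × 90 × 0.5302 × 9 = 257.7 kip (transverse, base value).
(i) R_nwl + R_nwt = 629.9 kip; (ii) 0.85 R_nwl + 1.5 R_nwt = 703 kip.
R_n = max = 703 kip [governs: (ii)]; φR_n = 527.2 kip.

φR_n ≈ 527 kip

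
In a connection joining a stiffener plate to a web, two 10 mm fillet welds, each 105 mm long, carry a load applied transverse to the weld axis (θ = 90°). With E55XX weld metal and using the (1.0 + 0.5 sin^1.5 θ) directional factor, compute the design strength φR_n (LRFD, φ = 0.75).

E55XX → F_EXX = 550 MPa.
t_e = 0.707 × 10 = 7.07 mm; A_we = 7.07 × 210 = 1485 mm².
Directional factor: 1.0 + 0.5 sin^1.5(90°) = 1.5.
F_nw = 0.6 × 550 × 1.5 = 495 MPa.
φR_n = 0.75 × 495 × 1485 × 10⁻³ = 551.2 kN.

φR_n ≈ 551 kN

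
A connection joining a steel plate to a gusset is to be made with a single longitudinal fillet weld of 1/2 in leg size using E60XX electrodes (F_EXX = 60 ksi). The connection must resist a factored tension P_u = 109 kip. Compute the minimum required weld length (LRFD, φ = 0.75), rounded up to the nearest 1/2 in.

Throat t_e = 0.707 × 0.5 = 0.3535 in.
φr_n = 0.75 × 0.6 × 60 × 0.3535 = 9.544 kip/in.
L_req = P_u / φr_n = 109 / 9.544 = 11.42 in total.
Round up → use L = 11.5 in.

L = 11.5 in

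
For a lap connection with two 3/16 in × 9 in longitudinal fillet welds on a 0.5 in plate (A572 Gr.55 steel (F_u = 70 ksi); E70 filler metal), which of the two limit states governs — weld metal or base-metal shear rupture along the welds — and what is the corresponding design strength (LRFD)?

E70XX → F_EXX = 70 ksi.
t_e = 0.707 × 0.1875 = 0.1326 in; L = 18 in.
Weld metal: φR_n = 0.75 × 0.6 × 70 × 0.1326 × 18 = 75.16 kips.
Base metal (shear rupture): φR_n = 0.75 × 0.6 × 70 × 0.5 × 18 = 283.5 kips.
Governing: weld metal.

φR_n ≈ 75.2 kips (weld metal governs)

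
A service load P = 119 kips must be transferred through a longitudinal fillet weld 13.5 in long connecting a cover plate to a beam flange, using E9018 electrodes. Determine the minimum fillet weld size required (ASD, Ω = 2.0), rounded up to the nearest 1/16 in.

w = 1/2 in

E90XX → F_EXX = 90 ksi.
Total weld length L = 13.5 in.
Required throat t_e = P × Ω / (0.6 F_EXX × L) = 119 × 2.0 / (0.6 × 90 × 13.5) = 0.3265 in.
Required leg w = t_e / 0.707 = 0.4618 in → use 1/2 in.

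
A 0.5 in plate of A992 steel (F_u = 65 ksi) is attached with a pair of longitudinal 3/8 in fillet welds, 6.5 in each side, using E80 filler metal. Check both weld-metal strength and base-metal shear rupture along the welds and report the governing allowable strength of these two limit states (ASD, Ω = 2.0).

R_n/Ω ≈ 82.7 kips (weld metal governs)

E80XX → F_EXX = 80 ksi.
t_e = 0.707 × 0.375 = 0.2651 in; L = 13 in.
Weld metal: R_n/Ω = (1/2.0) × 0.6 × 80 × 0.2651 × 13 = 82.72 kips.
Base metal (shear rupture): R_n/Ω = (1/2.0) × 0.6 × 65 × 0.5 × 13 = 126.8 kips.
Governing: weld metal.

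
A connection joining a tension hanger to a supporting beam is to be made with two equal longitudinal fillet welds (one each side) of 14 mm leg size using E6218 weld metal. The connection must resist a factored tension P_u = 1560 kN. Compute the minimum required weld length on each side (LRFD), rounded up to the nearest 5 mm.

E62XX → F_EXX = 620 MPa.
Throat t_e = 0.707 × 14 = 9.898 mm.
φr_n = 0.75 × 0.6 × 620 × 9.898 × 10⁻³ = 2.762 kN/mm.
L_req = P_u / φr_n = 1560 / 2.762 = 564.9 mm total.
Per side: 564.9 / 2 = 282.5 mm.
Round up → use L = 285 mm on each side.

L = 285 mm on each side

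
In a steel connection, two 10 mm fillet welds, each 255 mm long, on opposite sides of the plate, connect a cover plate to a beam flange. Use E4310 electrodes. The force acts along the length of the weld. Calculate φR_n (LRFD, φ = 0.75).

E43XX → F_EXX = 430 MPa.
Effective throat t_e = 0.707 × 10 = 7.07 mm.
Total length L = 510 mm; A_we = 7.07 × 510 = 3606 mm².
F_nw = 0.6 F_EXX = 0.6 × 430 = 258 MPa.
φR_n = 0.75 × 258 × 3606 × 10⁻³ = 697.7 kN.

φR_n ≈ 698 kN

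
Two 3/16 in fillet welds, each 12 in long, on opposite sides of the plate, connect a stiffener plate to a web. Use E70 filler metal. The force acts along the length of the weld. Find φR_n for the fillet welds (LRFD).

E70XX → F_EXX = 70 ksi.
Effective throat t_e = 0.707 × 0.1875 = 0.1326 in.
Total length L = 24 in; A_we = 0.1326 × 24 = 3.181 in².
F_nw = 0.6 F_EXX = 0.6 × 70 = 42 ksi.
φR_n = 0.75 × 42 × 3.181 = 100.2 kip.

φR_n ≈ 100 kip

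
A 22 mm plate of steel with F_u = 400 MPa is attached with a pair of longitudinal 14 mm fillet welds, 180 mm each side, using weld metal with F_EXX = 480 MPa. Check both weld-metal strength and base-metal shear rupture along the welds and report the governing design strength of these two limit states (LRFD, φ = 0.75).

t_e = 0.707 × 14 = 9.898 mm; L = 360 mm.
Weld metal: φR_n = 0.75 × 0.6 × 480 × 9.898 × 360 × 10⁻³ = 769.7 kN.
Base metal (shear rupture): φR_n = 0.75 × 0.6 × 400 × 22 × 360 × 10⁻³ = 1426 kN.
Governing: weld metal.

φR_n ≈ 770 kN (weld metal governs)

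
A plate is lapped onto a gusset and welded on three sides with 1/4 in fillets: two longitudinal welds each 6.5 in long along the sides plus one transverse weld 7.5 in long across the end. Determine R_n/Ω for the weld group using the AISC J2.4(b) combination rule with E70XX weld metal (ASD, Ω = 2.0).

E70XX → F_EXX = 70 ksi.
t_e = 0.707 × 0.25 = 0.1767 in.
R_nwl = 0.6 × 70 × 0.1767 × 13 = 96.51 kips (longitudinal, 2 welds).
R_nwt = 0.6 × 70 × 0.1767 × 7.5 = 55.68 kips (transverse, base value).
(i) R_nwl + R_nwt = 152.2 kips; (ii) 0.85 R_nwl + 1.5 R_nwt = 165.5 kips.
R_n = max = 165.5 kips [governs: (ii)]; R_n/Ω = 82.77 kips.

R_n/Ω ≈ 82.8 kips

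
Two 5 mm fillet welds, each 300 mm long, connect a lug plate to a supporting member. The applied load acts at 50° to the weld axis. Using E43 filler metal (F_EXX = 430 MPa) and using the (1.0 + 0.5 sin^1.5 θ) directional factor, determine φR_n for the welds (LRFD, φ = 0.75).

t_e = 0.707 × 5 = 3.535 mm; A_we = 3.535 × 600 = 2121 mm².
Directional factor: 1.0 + 0.5 sin^1.5(50°) = 1.335.
F_nw = 0.6 × 430 × 1.335 = 344.5 MPa.
φR_n = 0.75 × 344.5 × 2121 × 10⁻³ = 548 kN.

φR_n ≈ 548 kN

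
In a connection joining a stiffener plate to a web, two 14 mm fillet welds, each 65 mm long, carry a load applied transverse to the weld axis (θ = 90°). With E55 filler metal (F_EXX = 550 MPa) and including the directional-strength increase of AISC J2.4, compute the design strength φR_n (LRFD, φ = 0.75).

φR_n ≈ 478 kN

t_e = 0.707 × 14 = 9.898 mm; A_we = 9.898 × 130 = 1287 mm².
Directional factor: 1.0 + 0.5 sin^1.5(90°) = 1.5.
F_nw = 0.6 × 550 × 1.5 = 495 MPa.
φR_n = 0.75 × 495 × 1287 × 10⁻³ = 477.7 kN.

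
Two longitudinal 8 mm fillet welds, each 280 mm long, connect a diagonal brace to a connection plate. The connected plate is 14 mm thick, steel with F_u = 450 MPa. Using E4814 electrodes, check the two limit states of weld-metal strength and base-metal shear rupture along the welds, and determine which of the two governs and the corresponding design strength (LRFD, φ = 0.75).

φR_n ≈ 684 kN (weld metal governs)

E48XX → F_EXX = 480 MPa.
t_e = 0.707 × 8 = 5.656 mm; L = 560 mm.
Weld metal: φR_n = 0.75 × 0.6 × 480 × 5.656 × 560 × 10⁻³ = 684.1 kN.
Base metal (shear rupture): φR_n = 0.75 × 0.6 × 450 × 14 × 560 × 10⁻³ = 1588 kN.
Governing: weld metal.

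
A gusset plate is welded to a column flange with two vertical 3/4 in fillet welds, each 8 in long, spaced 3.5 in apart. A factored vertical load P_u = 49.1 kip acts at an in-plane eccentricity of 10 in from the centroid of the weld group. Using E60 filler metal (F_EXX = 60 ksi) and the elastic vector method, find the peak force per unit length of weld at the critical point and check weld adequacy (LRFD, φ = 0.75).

Total weld length L_w = 16 in. Treat welds as unit-width lines.
Polar moment about centroid: J = 2[d³/12 + d(b/2)²] = 2[8³/12 + 8×1.75²] = 134.3 in³.
Direct shear f_v = P/L_w = 49.1 / 16 = 3.069 kip/in (vertical).
Torsion M = P·e = 49.1 × 10 = 491 kip·in.
Critical point at (x, y) = (1.75, 4) from centroid. f_tx = M·y/J = 14.62 kip/in; f_ty = M·x/J = 6.396 kip/in.
Resultant f_max = √[f_tx² + (f_v + f_ty)²] = √[14.62² + (3.069 + 6.396)²] = 17.42 kip/in.
Capacity per unit length: φr_n = 0.75 × 0.6 × 60 × (0.707 × 0.75) = 14.32 kip/in.
17.42 > 14.32 → NOT adequate.

f_max ≈ 17.4 kip/in; NOT adequate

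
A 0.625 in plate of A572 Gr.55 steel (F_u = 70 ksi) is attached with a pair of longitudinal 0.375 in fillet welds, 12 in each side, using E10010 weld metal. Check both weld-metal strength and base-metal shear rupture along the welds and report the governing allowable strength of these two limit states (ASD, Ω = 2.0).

R_n/Ω ≈ 191 kip (weld metal governs)

E100XX → F_EXX = 100 ksi.
t_e = 0.707 × 0.375 = 0.2651 in; L = 24 in.
Weld metal: R_n/Ω = (1/2.0) × 0.6 × 100 × 0.2651 × 24 = 190.9 kip.
Base metal (shear rupture): R_n/Ω = (1/2.0) × 0.6 × 70 × 0.625 × 24 = 315 kip.
Governing: weld metal.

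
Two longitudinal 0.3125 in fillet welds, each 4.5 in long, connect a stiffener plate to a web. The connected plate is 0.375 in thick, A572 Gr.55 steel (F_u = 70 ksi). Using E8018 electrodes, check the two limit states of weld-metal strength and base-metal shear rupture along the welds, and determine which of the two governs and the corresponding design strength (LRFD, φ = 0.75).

φR_n ≈ 71.6 kips (weld metal governs)

E80XX → F_EXX = 80 ksi.
t_e = 0.707 × 0.3125 = 0.2209 in; L = 9 in.
Weld metal: φR_n = 0.75 × 0.6 × 80 × 0.2209 × 9 = 71.58 kips.
Base metal (shear rupture): φR_n = 0.75 × 0.6 × 70 × 0.375 × 9 = 106.3 kips.
Governing: weld metal.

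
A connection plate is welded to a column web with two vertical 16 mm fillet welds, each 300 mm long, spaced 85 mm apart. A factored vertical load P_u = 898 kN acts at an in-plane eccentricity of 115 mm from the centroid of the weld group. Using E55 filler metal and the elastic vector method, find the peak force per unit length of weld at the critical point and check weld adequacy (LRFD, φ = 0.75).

E55XX → F_EXX = 550 MPa.
Total weld length L_w = 600 mm. Treat welds as unit-width lines.
Polar moment about centroid: J = 2[d³/12 + d(b/2)²] = 2[300³/12 + 300×42.5²] = 5584000 mm³.
Direct shear f_v = P/L_w = 898×10³ / 600 = 1497 N/mm (vertical).
Torsion M = P·e = 898×10³ × 115 = 103270000 N·mm.
Critical point at (x, y) = (42.5, 150) from centroid. f_tx = M·y/J = 2774 N/mm; f_ty = M·x/J = 786 N/mm.
Resultant f_max = √[f_tx² + (f_v + f_ty)²] = √[2774² + (1497 + 786)²] = 3593 N/mm.
Capacity per unit length: φr_n = 0.75 × 0.6 × 550 × (0.707 × 16) = 2800 N/mm.
3593 > 2800 → NOT adequate.

f_max ≈ 3590 N/mm; NOT adequate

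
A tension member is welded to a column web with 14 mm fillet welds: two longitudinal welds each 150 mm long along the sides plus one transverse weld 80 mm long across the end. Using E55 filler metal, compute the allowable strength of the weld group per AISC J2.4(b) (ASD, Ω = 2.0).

R_n/Ω ≈ 621 kN

E55XX → F_EXX = 550 MPa.
t_e = 0.707 × 14 = 9.898 mm.
R_nwl = 0.6 × 550 × 9.898 × 300 × 10⁻³ = 979.9 kN (longitudinal, 2 welds).
R_nwt = 0.6 × 550 × 9.898 × 80 × 10⁻³ = 261.3 kN (transverse, base value).
(i) R_nwl + R_nwt = 1241 kN; (ii) 0.85 R_nwl + 1.5 R_nwt = 1225 kN.
R_n = max = 1241 kN [governs: (i)]; R_n/Ω = 620.6 kN.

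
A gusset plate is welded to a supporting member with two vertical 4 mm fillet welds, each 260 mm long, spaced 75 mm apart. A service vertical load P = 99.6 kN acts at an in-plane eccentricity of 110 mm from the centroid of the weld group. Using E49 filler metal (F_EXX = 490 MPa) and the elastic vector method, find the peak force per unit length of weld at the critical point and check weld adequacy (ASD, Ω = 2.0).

f_max ≈ 494 N/mm; NOT adequate

Total weld length L_w = 520 mm. Treat welds as unit-width lines.
Polar moment about centroid: J = 2[d³/12 + d(b/2)²] = 2[260³/12 + 260×37.5²] = 3661000 mm³.
Direct shear f_v = P/L_w = 99.6×10³ / 520 = 191.5 N/mm (vertical).
Torsion M = P·e = 99.6×10³ × 110 = 10956000 N·mm.
Critical point at (x, y) = (37.5, 130) from centroid. f_tx = M·y/J = 389.1 N/mm; f_ty = M·x/J = 112.2 N/mm.
Resultant f_max = √[f_tx² + (f_v + f_ty)²] = √[389.1² + (191.5 + 112.2)²] = 493.6 N/mm.
Capacity per unit length: r_n/Ω = (1/2.0) × 0.6 × 490 × (0.707 × 4) = 415.7 N/mm.
493.6 > 415.7 → NOT adequate.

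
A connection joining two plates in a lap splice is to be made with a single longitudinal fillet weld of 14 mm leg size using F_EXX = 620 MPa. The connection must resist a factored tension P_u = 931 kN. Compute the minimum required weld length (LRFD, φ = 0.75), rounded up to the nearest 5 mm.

L = 340 mm

Throat t_e = 0.707 × 14 = 9.898 mm.
φr_n = 0.75 × 0.6 × 620 × 9.898 × 10⁻³ = 2.762 kN/mm.
L_req = P_u / φr_n = 931 / 2.762 = 337.1 mm total.
Round up → use L = 340 mm.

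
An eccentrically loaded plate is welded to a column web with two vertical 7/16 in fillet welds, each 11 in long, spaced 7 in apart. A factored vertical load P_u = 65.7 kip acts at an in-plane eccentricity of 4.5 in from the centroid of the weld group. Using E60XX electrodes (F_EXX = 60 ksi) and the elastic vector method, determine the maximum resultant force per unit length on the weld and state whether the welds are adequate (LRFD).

Total weld length L_w = 22 in. Treat welds as unit-width lines.
Polar moment about centroid: J = 2[d³/12 + d(b/2)²] = 2[11³/12 + 11×3.5²] = 491.3 in³.
Direct shear f_v = P/L_w = 65.7 / 22 = 2.986 kip/in (vertical).
Torsion M = P·e = 65.7 × 4.5 = 295.65 kip·in.
Critical point at (x, y) = (3.5, 5.5) from centroid. f_tx = M·y/J = 3.31 kip/in; f_ty = M·x/J = 2.106 kip/in.
Resultant f_max = √[f_tx² + (f_v + f_ty)²] = √[3.31² + (2.986 + 2.106)²] = 6.073 kip/in.
Capacity per unit length: φr_n = 0.75 × 0.6 × 60 × (0.707 × 0.4375) = 8.351 kip/in.
6.073 ≤ 8.351 → adequate.

f_max ≈ 6.07 kip/in; adequate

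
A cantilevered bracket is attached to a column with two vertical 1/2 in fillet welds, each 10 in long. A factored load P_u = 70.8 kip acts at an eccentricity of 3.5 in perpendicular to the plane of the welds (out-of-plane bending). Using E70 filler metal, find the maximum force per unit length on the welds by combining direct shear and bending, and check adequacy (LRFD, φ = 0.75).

E70XX → F_EXX = 70 ksi.
L_w = 2 × 10 = 20 in; section modulus (unit throat) S = 2 × L²/6 = 33.33 in².
Direct shear f_v = P/L_w = 70.8/20 = 3.54 kip/in.
Moment M = P × e = 70.8 × 3.5 = 247.8 kip·in; bending f_b = M/S = 7.434 kip/in.
f_max = √(f_v² + f_b²) = √(3.54² + 7.434²) = 8.234 kip/in.
φr_n = 0.75 × 0.6 × 70 × (0.707 × 0.5) = 11.14 kip/in → adequate.

f_max ≈ 8.23 kip/in; adequate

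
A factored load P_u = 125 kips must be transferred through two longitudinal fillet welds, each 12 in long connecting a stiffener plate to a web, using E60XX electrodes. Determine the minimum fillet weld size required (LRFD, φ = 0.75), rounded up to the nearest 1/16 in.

E60XX → F_EXX = 60 ksi.
Total weld length L = 24 in.
Required throat t_e = P_u / (φ × 0.6 F_EXX × L) = 125 / (0.75 × 0.6 × 60 × 24) = 0.1929 in.
Required leg w = t_e / 0.707 = 0.2728 in → use 5/16 in.

w = 5/16 in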